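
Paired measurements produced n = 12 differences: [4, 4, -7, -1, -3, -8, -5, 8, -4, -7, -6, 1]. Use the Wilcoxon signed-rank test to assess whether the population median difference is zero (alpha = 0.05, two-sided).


Step 1: Drop any zero differences (none here) and take |d_i|.
|d| = [4, 4, 7, 1, 3, 8, 5, 8, 4, 7, 6, 1]
Step 2: Midrank |d_i| (ties get averaged ranks).
ranks: |4|->5, |4|->5, |7|->9.5, |1|->1.5, |3|->3, |8|->11.5, |5|->7, |8|->11.5, |4|->5, |7|->9.5, |6|->8, |1|->1.5
Step 3: Attach original signs; sum ranks with positive sign and with negative sign.
W+ = 5 + 5 + 11.5 + 1.5 = 23
W- = 9.5 + 1.5 + 3 + 11.5 + 7 + 5 + 9.5 + 8 = 55
(Check: W+ + W- = 78 should equal n(n+1)/2 = 78.)
Step 4: Test statistic W = min(W+, W-) = 23.
Step 5: Ties in |d|, so use the tie-corrected normal approximation.
        E[W] = n(n+1)/4 = 12*13/4 = 39.
        Tie groups: |d|=1 (t=2), |d|=4 (t=3), |d|=7 (t=2), |d|=8 (t=2); sum(t^3 - t) = 42.
        Var[W] = n(n+1)(2n+1)/24 - sum(t^3-t)/48 = 3900/24 - 42/48 = 161.625.
        z = (W - E[W]) / sqrt(Var[W]) = (23 - 39) / 12.7132 = -1.2585.
        Two-sided p = 2*Phi(z) = 0.208198.
Step 6: alpha = 0.05. fail to reject H0.

W+ = 23, W- = 55, W = min = 23, p = 0.208198, fail to reject H0.


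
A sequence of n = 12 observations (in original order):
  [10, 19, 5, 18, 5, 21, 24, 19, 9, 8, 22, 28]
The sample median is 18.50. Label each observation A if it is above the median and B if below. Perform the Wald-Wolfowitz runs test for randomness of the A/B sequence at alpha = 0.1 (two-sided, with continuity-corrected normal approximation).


Step 1: Compute median = 18.50; label A = above, B = below.
Labels in order: BABBBAAABBAA  (n_A = 6, n_B = 6)
Step 2: Count runs R = 6.
Step 3: Under H0 (random ordering), E[R] = 2*n_A*n_B/(n_A+n_B) + 1 = 2*6*6/12 + 1 = 7.0000.
        Var[R] = 2*n_A*n_B*(2*n_A*n_B - n_A - n_B) / ((n_A+n_B)^2 * (n_A+n_B-1)) = 4320/1584 = 2.7273.
        SD[R] = 1.6514.
Step 4: Continuity-corrected z = (R + 0.5 - E[R]) / SD[R] = (6 + 0.5 - 7.0000) / 1.6514 = -0.3028.
Step 5: Two-sided p-value via normal approximation = 2*(1 - Phi(|z|)) = 0.762069.
Step 6: alpha = 0.1. fail to reject H0.

R = 6, z = -0.3028, p = 0.762069, fail to reject H0.


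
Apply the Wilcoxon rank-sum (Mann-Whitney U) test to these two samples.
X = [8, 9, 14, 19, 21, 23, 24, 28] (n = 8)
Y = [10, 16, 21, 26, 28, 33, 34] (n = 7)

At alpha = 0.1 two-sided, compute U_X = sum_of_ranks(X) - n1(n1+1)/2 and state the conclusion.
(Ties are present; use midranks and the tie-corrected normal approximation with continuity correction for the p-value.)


Step 1: Combine and sort all 15 observations; assign midranks.
sorted (value, group): (8,X), (9,X), (10,Y), (14,X), (16,Y), (19,X), (21,X), (21,Y), (23,X), (24,X), (26,Y), (28,X), (28,Y), (33,Y), (34,Y)
ranks: 8->1, 9->2, 10->3, 14->4, 16->5, 19->6, 21->7.5, 21->7.5, 23->9, 24->10, 26->11, 28->12.5, 28->12.5, 33->14, 34->15
Step 2: Rank sum for X: R1 = 1 + 2 + 4 + 6 + 7.5 + 9 + 10 + 12.5 = 52.
Step 3: U_X = R1 - n1(n1+1)/2 = 52 - 8*9/2 = 52 - 36 = 16.
       U_Y = n1*n2 - U_X = 56 - 16 = 40.
Step 4: Ties are present, so use the tie-corrected normal approximation (with continuity correction) for the p-value.
Step 5: p-value = 0.182450; compare to alpha = 0.1. fail to reject H0.

U_X = 16, p = 0.182450, fail to reject H0 at alpha = 0.1.


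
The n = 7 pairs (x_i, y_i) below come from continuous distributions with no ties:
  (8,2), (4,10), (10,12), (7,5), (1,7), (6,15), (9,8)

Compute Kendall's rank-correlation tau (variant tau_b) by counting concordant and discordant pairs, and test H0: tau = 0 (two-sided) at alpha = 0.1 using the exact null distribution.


Step 1: Enumerate the 21 unordered pairs (i,j) with i<j and classify each by sign(x_j-x_i) * sign(y_j-y_i).
  (1,2):dx=-4,dy=+8->D; (1,3):dx=+2,dy=+10->C; (1,4):dx=-1,dy=+3->D; (1,5):dx=-7,dy=+5->D
  (1,6):dx=-2,dy=+13->D; (1,7):dx=+1,dy=+6->C; (2,3):dx=+6,dy=+2->C; (2,4):dx=+3,dy=-5->D
  (2,5):dx=-3,dy=-3->C; (2,6):dx=+2,dy=+5->C; (2,7):dx=+5,dy=-2->D; (3,4):dx=-3,dy=-7->C
  (3,5):dx=-9,dy=-5->C; (3,6):dx=-4,dy=+3->D; (3,7):dx=-1,dy=-4->C; (4,5):dx=-6,dy=+2->D
  (4,6):dx=-1,dy=+10->D; (4,7):dx=+2,dy=+3->C; (5,6):dx=+5,dy=+8->C; (5,7):dx=+8,dy=+1->C
  (6,7):dx=+3,dy=-7->D
Step 2: C = 11, D = 10, total pairs = 21.
Step 3: tau = (C - D)/(n(n-1)/2) = (11 - 10)/21 = 0.047619.
Step 4: Exact two-sided p-value (enumerate n! = 5040 permutations of y under H0): p = 1.000000.
Step 5: alpha = 0.1. fail to reject H0.

tau_b = 0.0476 (C=11, D=10), p = 1.000000, fail to reject H0.


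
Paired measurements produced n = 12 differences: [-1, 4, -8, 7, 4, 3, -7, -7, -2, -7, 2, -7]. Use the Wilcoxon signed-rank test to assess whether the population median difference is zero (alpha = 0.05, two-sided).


Step 1: Drop any zero differences (none here) and take |d_i|.
|d| = [1, 4, 8, 7, 4, 3, 7, 7, 2, 7, 2, 7]
Step 2: Midrank |d_i| (ties get averaged ranks).
ranks: |1|->1, |4|->5.5, |8|->12, |7|->9, |4|->5.5, |3|->4, |7|->9, |7|->9, |2|->2.5, |7|->9, |2|->2.5, |7|->9
Step 3: Attach original signs; sum ranks with positive sign and with negative sign.
W+ = 5.5 + 9 + 5.5 + 4 + 2.5 = 26.5
W- = 1 + 12 + 9 + 9 + 2.5 + 9 + 9 = 51.5
(Check: W+ + W- = 78 should equal n(n+1)/2 = 78.)
Step 4: Test statistic W = min(W+, W-) = 26.5.
Step 5: Ties in |d|, so use the tie-corrected normal approximation.
        E[W] = n(n+1)/4 = 12*13/4 = 39.
        Tie groups: |d|=2 (t=2), |d|=4 (t=2), |d|=7 (t=5); sum(t^3 - t) = 132.
        Var[W] = n(n+1)(2n+1)/24 - sum(t^3-t)/48 = 3900/24 - 132/48 = 159.75.
        z = (W - E[W]) / sqrt(Var[W]) = (26.5 - 39) / 12.6392 = -0.9890.
        Two-sided p = 2*Phi(z) = 0.322671.
Step 6: alpha = 0.05. fail to reject H0.

W+ = 26.5, W- = 51.5, W = min = 26.5, p = 0.322671, fail to reject H0.


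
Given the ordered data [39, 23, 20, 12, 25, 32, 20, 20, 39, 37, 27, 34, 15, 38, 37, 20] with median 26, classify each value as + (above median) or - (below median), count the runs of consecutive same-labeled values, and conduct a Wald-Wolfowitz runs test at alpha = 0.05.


Step 1: Compute median = 26; label A = above, B = below.
Labels in order: ABBBBABBAAAABAAB  (n_A = 8, n_B = 8)
Step 2: Count runs R = 8.
Step 3: Under H0 (random ordering), E[R] = 2*n_A*n_B/(n_A+n_B) + 1 = 2*8*8/16 + 1 = 9.0000.
        Var[R] = 2*n_A*n_B*(2*n_A*n_B - n_A - n_B) / ((n_A+n_B)^2 * (n_A+n_B-1)) = 14336/3840 = 3.7333.
        SD[R] = 1.9322.
Step 4: Continuity-corrected z = (R + 0.5 - E[R]) / SD[R] = (8 + 0.5 - 9.0000) / 1.9322 = -0.2588.
Step 5: Two-sided p-value via normal approximation = 2*(1 - Phi(|z|)) = 0.795809.
Step 6: alpha = 0.05. fail to reject H0.

R = 8, z = -0.2588, p = 0.795809, fail to reject H0.


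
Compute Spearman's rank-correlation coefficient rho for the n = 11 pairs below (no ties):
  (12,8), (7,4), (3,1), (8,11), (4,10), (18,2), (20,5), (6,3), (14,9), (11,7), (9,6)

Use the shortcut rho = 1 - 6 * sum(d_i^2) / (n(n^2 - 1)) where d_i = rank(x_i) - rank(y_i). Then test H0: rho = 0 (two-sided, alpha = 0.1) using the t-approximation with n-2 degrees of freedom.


Step 1: Rank x and y separately (midranks; no ties here).
rank(x): 12->8, 7->4, 3->1, 8->5, 4->2, 18->10, 20->11, 6->3, 14->9, 11->7, 9->6
rank(y): 8->8, 4->4, 1->1, 11->11, 10->10, 2->2, 5->5, 3->3, 9->9, 7->7, 6->6
Step 2: d_i = R_x(i) - R_y(i); compute d_i^2.
  (8-8)^2=0, (4-4)^2=0, (1-1)^2=0, (5-11)^2=36, (2-10)^2=64, (10-2)^2=64, (11-5)^2=36, (3-3)^2=0, (9-9)^2=0, (7-7)^2=0, (6-6)^2=0
sum(d^2) = 200.
Step 3: rho = 1 - 6*200 / (11*(11^2 - 1)) = 1 - 1200/1320 = 0.090909.
Step 4: Under H0, t = rho * sqrt((n-2)/(1-rho^2)) = 0.2739 ~ t(9).
Step 5: Two-sided p-value from the t-distribution with 9 df = 0.790373.
Step 6: alpha = 0.1. fail to reject H0.

rho = 0.0909, p = 0.790373, fail to reject H0 at alpha = 0.1.


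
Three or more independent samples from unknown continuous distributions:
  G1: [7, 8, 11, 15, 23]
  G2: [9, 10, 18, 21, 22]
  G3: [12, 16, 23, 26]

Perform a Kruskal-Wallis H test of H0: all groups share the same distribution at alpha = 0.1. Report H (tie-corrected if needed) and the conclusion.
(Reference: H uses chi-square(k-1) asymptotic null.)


Step 1: Combine all N = 14 observations and assign midranks.
sorted (value, group, rank): (7,G1,1), (8,G1,2), (9,G2,3), (10,G2,4), (11,G1,5), (12,G3,6), (15,G1,7), (16,G3,8), (18,G2,9), (21,G2,10), (22,G2,11), (23,G1,12.5), (23,G3,12.5), (26,G3,14)
Step 2: Sum ranks within each group.
R_1 = 27.5 (n_1 = 5)
R_2 = 37 (n_2 = 5)
R_3 = 40.5 (n_3 = 4)
Step 3: H = 12/(N(N+1)) * sum(R_i^2/n_i) - 3(N+1)
     = 12/(14*15) * (27.5^2/5 + 37^2/5 + 40.5^2/4) - 3*15
     = 0.057143 * 835.112 - 45
     = 2.720714.
Step 4: Ties present; correction factor C = 1 - 6/(14^3 - 14) = 0.997802. Corrected H = 2.720714 / 0.997802 = 2.726707.
Step 5: Under H0, H ~ chi^2(2); p-value = 0.255802.
Step 6: alpha = 0.1. fail to reject H0.

H = 2.7267, df = 2, p = 0.255802, fail to reject H0.


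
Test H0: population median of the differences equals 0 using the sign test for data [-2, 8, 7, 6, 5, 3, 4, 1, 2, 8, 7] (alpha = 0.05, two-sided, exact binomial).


Step 1: Discard zero differences. Original n = 11; n_eff = number of nonzero differences = 11.
Nonzero differences (with sign): -2, +8, +7, +6, +5, +3, +4, +1, +2, +8, +7
Step 2: Count signs: positive = 10, negative = 1.
Step 3: Under H0: P(positive) = 0.5, so the number of positives S ~ Bin(11, 0.5).
Step 4: Two-sided exact p-value = sum of Bin(11,0.5) probabilities at or below the observed probability = 0.011719.
Step 5: alpha = 0.05. reject H0.

n_eff = 11, pos = 10, neg = 1, p = 0.011719, reject H0.


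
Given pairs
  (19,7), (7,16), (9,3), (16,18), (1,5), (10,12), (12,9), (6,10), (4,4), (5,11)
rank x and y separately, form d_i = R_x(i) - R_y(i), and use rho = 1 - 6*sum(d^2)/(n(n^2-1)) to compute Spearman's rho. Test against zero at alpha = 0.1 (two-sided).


Step 1: Rank x and y separately (midranks; no ties here).
rank(x): 19->10, 7->5, 9->6, 16->9, 1->1, 10->7, 12->8, 6->4, 4->2, 5->3
rank(y): 7->4, 16->9, 3->1, 18->10, 5->3, 12->8, 9->5, 10->6, 4->2, 11->7
Step 2: d_i = R_x(i) - R_y(i); compute d_i^2.
  (10-4)^2=36, (5-9)^2=16, (6-1)^2=25, (9-10)^2=1, (1-3)^2=4, (7-8)^2=1, (8-5)^2=9, (4-6)^2=4, (2-2)^2=0, (3-7)^2=16
sum(d^2) = 112.
Step 3: rho = 1 - 6*112 / (10*(10^2 - 1)) = 1 - 672/990 = 0.321212.
Step 4: Under H0, t = rho * sqrt((n-2)/(1-rho^2)) = 0.9594 ~ t(8).
Step 5: Two-sided p-value from the t-distribution with 8 df = 0.365468.
Step 6: alpha = 0.1. fail to reject H0.

rho = 0.3212, p = 0.365468, fail to reject H0 at alpha = 0.1.


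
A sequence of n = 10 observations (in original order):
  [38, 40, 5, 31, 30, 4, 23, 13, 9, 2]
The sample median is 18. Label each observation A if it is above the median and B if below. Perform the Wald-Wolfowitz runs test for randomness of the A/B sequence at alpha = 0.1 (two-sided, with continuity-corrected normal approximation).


Step 1: Compute median = 18; label A = above, B = below.
Labels in order: AABAABABBB  (n_A = 5, n_B = 5)
Step 2: Count runs R = 6.
Step 3: Under H0 (random ordering), E[R] = 2*n_A*n_B/(n_A+n_B) + 1 = 2*5*5/10 + 1 = 6.0000.
        Var[R] = 2*n_A*n_B*(2*n_A*n_B - n_A - n_B) / ((n_A+n_B)^2 * (n_A+n_B-1)) = 2000/900 = 2.2222.
        SD[R] = 1.4907.
Step 4: R = E[R], so z = 0 with no continuity correction.
Step 5: Two-sided p-value via normal approximation = 2*(1 - Phi(|z|)) = 1.000000.
Step 6: alpha = 0.1. fail to reject H0.

R = 6, z = 0.0000, p = 1.000000, fail to reject H0.


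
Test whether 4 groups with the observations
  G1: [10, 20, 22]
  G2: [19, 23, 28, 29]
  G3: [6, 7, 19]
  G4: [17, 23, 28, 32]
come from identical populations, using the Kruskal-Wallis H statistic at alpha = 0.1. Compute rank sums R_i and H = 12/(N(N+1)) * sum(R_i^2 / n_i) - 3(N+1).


Step 1: Combine all N = 14 observations and assign midranks.
sorted (value, group, rank): (6,G3,1), (7,G3,2), (10,G1,3), (17,G4,4), (19,G2,5.5), (19,G3,5.5), (20,G1,7), (22,G1,8), (23,G2,9.5), (23,G4,9.5), (28,G2,11.5), (28,G4,11.5), (29,G2,13), (32,G4,14)
Step 2: Sum ranks within each group.
R_1 = 18 (n_1 = 3)
R_2 = 39.5 (n_2 = 4)
R_3 = 8.5 (n_3 = 3)
R_4 = 39 (n_4 = 4)
Step 3: H = 12/(N(N+1)) * sum(R_i^2/n_i) - 3(N+1)
     = 12/(14*15) * (18^2/3 + 39.5^2/4 + 8.5^2/3 + 39^2/4) - 3*15
     = 0.057143 * 902.396 - 45
     = 6.565476.
Step 4: Ties present; correction factor C = 1 - 18/(14^3 - 14) = 0.993407. Corrected H = 6.565476 / 0.993407 = 6.609052.
Step 5: Under H0, H ~ chi^2(3); p-value = 0.085460.
Step 6: alpha = 0.1. reject H0.

H = 6.6091, df = 3, p = 0.085460, reject H0.


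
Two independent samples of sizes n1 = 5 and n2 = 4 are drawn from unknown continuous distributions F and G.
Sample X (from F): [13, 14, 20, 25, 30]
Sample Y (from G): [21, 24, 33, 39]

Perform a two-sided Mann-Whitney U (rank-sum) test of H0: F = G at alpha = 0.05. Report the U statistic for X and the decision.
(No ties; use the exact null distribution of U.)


Step 1: Combine and sort all 9 observations; assign midranks.
sorted (value, group): (13,X), (14,X), (20,X), (21,Y), (24,Y), (25,X), (30,X), (33,Y), (39,Y)
ranks: 13->1, 14->2, 20->3, 21->4, 24->5, 25->6, 30->7, 33->8, 39->9
Step 2: Rank sum for X: R1 = 1 + 2 + 3 + 6 + 7 = 19.
Step 3: U_X = R1 - n1(n1+1)/2 = 19 - 5*6/2 = 19 - 15 = 4.
       U_Y = n1*n2 - U_X = 20 - 4 = 16.
Step 4: No ties, so the exact null distribution of U (based on enumerating the C(9,5) = 126 equally likely rank assignments) gives the two-sided p-value.
Step 5: p-value = 0.190476; compare to alpha = 0.05. fail to reject H0.

U_X = 4, p = 0.190476, fail to reject H0 at alpha = 0.05.


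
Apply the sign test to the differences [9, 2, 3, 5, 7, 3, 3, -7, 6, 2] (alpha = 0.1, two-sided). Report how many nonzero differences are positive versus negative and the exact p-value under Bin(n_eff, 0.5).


Step 1: Discard zero differences. Original n = 10; n_eff = number of nonzero differences = 10.
Nonzero differences (with sign): +9, +2, +3, +5, +7, +3, +3, -7, +6, +2
Step 2: Count signs: positive = 9, negative = 1.
Step 3: Under H0: P(positive) = 0.5, so the number of positives S ~ Bin(10, 0.5).
Step 4: Two-sided exact p-value = sum of Bin(10,0.5) probabilities at or below the observed probability = 0.021484.
Step 5: alpha = 0.1. reject H0.

n_eff = 10, pos = 9, neg = 1, p = 0.021484, reject H0.


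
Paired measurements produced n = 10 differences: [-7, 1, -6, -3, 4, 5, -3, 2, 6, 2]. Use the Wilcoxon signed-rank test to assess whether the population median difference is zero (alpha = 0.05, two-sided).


Step 1: Drop any zero differences (none here) and take |d_i|.
|d| = [7, 1, 6, 3, 4, 5, 3, 2, 6, 2]
Step 2: Midrank |d_i| (ties get averaged ranks).
ranks: |7|->10, |1|->1, |6|->8.5, |3|->4.5, |4|->6, |5|->7, |3|->4.5, |2|->2.5, |6|->8.5, |2|->2.5
Step 3: Attach original signs; sum ranks with positive sign and with negative sign.
W+ = 1 + 6 + 7 + 2.5 + 8.5 + 2.5 = 27.5
W- = 10 + 8.5 + 4.5 + 4.5 = 27.5
(Check: W+ + W- = 55 should equal n(n+1)/2 = 55.)
Step 4: Test statistic W = min(W+, W-) = 27.5.
Step 5: Ties in |d|, so use the tie-corrected normal approximation.
        E[W] = n(n+1)/4 = 10*11/4 = 27.5.
        Tie groups: |d|=2 (t=2), |d|=3 (t=2), |d|=6 (t=2); sum(t^3 - t) = 18.
        Var[W] = n(n+1)(2n+1)/24 - sum(t^3-t)/48 = 2310/24 - 18/48 = 95.875.
        z = (W - E[W]) / sqrt(Var[W]) = (27.5 - 27.5) / 9.7916 = 0.0000.
        Two-sided p = 2*Phi(z) = 1.000000.
Step 6: alpha = 0.05. fail to reject H0.

W+ = 27.5, W- = 27.5, W = min = 27.5, p = 1.000000, fail to reject H0.


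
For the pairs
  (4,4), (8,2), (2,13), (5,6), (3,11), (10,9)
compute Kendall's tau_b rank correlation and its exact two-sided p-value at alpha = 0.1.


Step 1: Enumerate the 15 unordered pairs (i,j) with i<j and classify each by sign(x_j-x_i) * sign(y_j-y_i).
  (1,2):dx=+4,dy=-2->D; (1,3):dx=-2,dy=+9->D; (1,4):dx=+1,dy=+2->C; (1,5):dx=-1,dy=+7->D
  (1,6):dx=+6,dy=+5->C; (2,3):dx=-6,dy=+11->D; (2,4):dx=-3,dy=+4->D; (2,5):dx=-5,dy=+9->D
  (2,6):dx=+2,dy=+7->C; (3,4):dx=+3,dy=-7->D; (3,5):dx=+1,dy=-2->D; (3,6):dx=+8,dy=-4->D
  (4,5):dx=-2,dy=+5->D; (4,6):dx=+5,dy=+3->C; (5,6):dx=+7,dy=-2->D
Step 2: C = 4, D = 11, total pairs = 15.
Step 3: tau = (C - D)/(n(n-1)/2) = (4 - 11)/15 = -0.466667.
Step 4: Exact two-sided p-value (enumerate n! = 720 permutations of y under H0): p = 0.272222.
Step 5: alpha = 0.1. fail to reject H0.

tau_b = -0.4667 (C=4, D=11), p = 0.272222, fail to reject H0.


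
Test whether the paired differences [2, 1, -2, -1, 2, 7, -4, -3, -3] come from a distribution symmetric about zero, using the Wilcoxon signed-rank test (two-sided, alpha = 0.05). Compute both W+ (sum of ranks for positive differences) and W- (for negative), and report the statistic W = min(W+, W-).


Step 1: Drop any zero differences (none here) and take |d_i|.
|d| = [2, 1, 2, 1, 2, 7, 4, 3, 3]
Step 2: Midrank |d_i| (ties get averaged ranks).
ranks: |2|->4, |1|->1.5, |2|->4, |1|->1.5, |2|->4, |7|->9, |4|->8, |3|->6.5, |3|->6.5
Step 3: Attach original signs; sum ranks with positive sign and with negative sign.
W+ = 4 + 1.5 + 4 + 9 = 18.5
W- = 4 + 1.5 + 8 + 6.5 + 6.5 = 26.5
(Check: W+ + W- = 45 should equal n(n+1)/2 = 45.)
Step 4: Test statistic W = min(W+, W-) = 18.5.
Step 5: Ties in |d|, so use the tie-corrected normal approximation.
        E[W] = n(n+1)/4 = 9*10/4 = 22.5.
        Tie groups: |d|=1 (t=2), |d|=2 (t=3), |d|=3 (t=2); sum(t^3 - t) = 36.
        Var[W] = n(n+1)(2n+1)/24 - sum(t^3-t)/48 = 1710/24 - 36/48 = 70.5.
        z = (W - E[W]) / sqrt(Var[W]) = (18.5 - 22.5) / 8.3964 = -0.4764.
        Two-sided p = 2*Phi(z) = 0.633794.
Step 6: alpha = 0.05. fail to reject H0.

W+ = 18.5, W- = 26.5, W = min = 18.5, p = 0.633794, fail to reject H0.


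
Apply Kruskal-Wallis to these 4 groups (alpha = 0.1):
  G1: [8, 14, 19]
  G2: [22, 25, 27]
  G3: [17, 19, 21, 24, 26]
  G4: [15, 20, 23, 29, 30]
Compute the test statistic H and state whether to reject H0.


Step 1: Combine all N = 16 observations and assign midranks.
sorted (value, group, rank): (8,G1,1), (14,G1,2), (15,G4,3), (17,G3,4), (19,G1,5.5), (19,G3,5.5), (20,G4,7), (21,G3,8), (22,G2,9), (23,G4,10), (24,G3,11), (25,G2,12), (26,G3,13), (27,G2,14), (29,G4,15), (30,G4,16)
Step 2: Sum ranks within each group.
R_1 = 8.5 (n_1 = 3)
R_2 = 35 (n_2 = 3)
R_3 = 41.5 (n_3 = 5)
R_4 = 51 (n_4 = 5)
Step 3: H = 12/(N(N+1)) * sum(R_i^2/n_i) - 3(N+1)
     = 12/(16*17) * (8.5^2/3 + 35^2/3 + 41.5^2/5 + 51^2/5) - 3*17
     = 0.044118 * 1297.07 - 51
     = 6.223529.
Step 4: Ties present; correction factor C = 1 - 6/(16^3 - 16) = 0.998529. Corrected H = 6.223529 / 0.998529 = 6.232695.
Step 5: Under H0, H ~ chi^2(3); p-value = 0.100822.
Step 6: alpha = 0.1. fail to reject H0.

H = 6.2327, df = 3, p = 0.100822, fail to reject H0.


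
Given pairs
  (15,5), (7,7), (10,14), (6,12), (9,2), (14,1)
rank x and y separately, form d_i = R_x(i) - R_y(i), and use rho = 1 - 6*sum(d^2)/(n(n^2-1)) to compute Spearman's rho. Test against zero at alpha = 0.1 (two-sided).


Step 1: Rank x and y separately (midranks; no ties here).
rank(x): 15->6, 7->2, 10->4, 6->1, 9->3, 14->5
rank(y): 5->3, 7->4, 14->6, 12->5, 2->2, 1->1
Step 2: d_i = R_x(i) - R_y(i); compute d_i^2.
  (6-3)^2=9, (2-4)^2=4, (4-6)^2=4, (1-5)^2=16, (3-2)^2=1, (5-1)^2=16
sum(d^2) = 50.
Step 3: rho = 1 - 6*50 / (6*(6^2 - 1)) = 1 - 300/210 = -0.428571.
Step 4: Under H0, t = rho * sqrt((n-2)/(1-rho^2)) = -0.9487 ~ t(4).
Step 5: Two-sided p-value from the t-distribution with 4 df = 0.396501.
Step 6: alpha = 0.1. fail to reject H0.

rho = -0.4286, p = 0.396501, fail to reject H0 at alpha = 0.1.


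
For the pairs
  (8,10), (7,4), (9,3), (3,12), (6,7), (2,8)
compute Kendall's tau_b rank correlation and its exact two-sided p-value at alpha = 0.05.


Step 1: Enumerate the 15 unordered pairs (i,j) with i<j and classify each by sign(x_j-x_i) * sign(y_j-y_i).
  (1,2):dx=-1,dy=-6->C; (1,3):dx=+1,dy=-7->D; (1,4):dx=-5,dy=+2->D; (1,5):dx=-2,dy=-3->C
  (1,6):dx=-6,dy=-2->C; (2,3):dx=+2,dy=-1->D; (2,4):dx=-4,dy=+8->D; (2,5):dx=-1,dy=+3->D
  (2,6):dx=-5,dy=+4->D; (3,4):dx=-6,dy=+9->D; (3,5):dx=-3,dy=+4->D; (3,6):dx=-7,dy=+5->D
  (4,5):dx=+3,dy=-5->D; (4,6):dx=-1,dy=-4->C; (5,6):dx=-4,dy=+1->D
Step 2: C = 4, D = 11, total pairs = 15.
Step 3: tau = (C - D)/(n(n-1)/2) = (4 - 11)/15 = -0.466667.
Step 4: Exact two-sided p-value (enumerate n! = 720 permutations of y under H0): p = 0.272222.
Step 5: alpha = 0.05. fail to reject H0.

tau_b = -0.4667 (C=4, D=11), p = 0.272222, fail to reject H0.


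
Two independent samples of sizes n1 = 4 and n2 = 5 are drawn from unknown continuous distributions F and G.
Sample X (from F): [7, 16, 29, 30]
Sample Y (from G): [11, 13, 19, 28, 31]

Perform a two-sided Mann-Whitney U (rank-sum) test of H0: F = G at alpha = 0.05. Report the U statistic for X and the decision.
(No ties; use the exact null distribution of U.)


Step 1: Combine and sort all 9 observations; assign midranks.
sorted (value, group): (7,X), (11,Y), (13,Y), (16,X), (19,Y), (28,Y), (29,X), (30,X), (31,Y)
ranks: 7->1, 11->2, 13->3, 16->4, 19->5, 28->6, 29->7, 30->8, 31->9
Step 2: Rank sum for X: R1 = 1 + 4 + 7 + 8 = 20.
Step 3: U_X = R1 - n1(n1+1)/2 = 20 - 4*5/2 = 20 - 10 = 10.
       U_Y = n1*n2 - U_X = 20 - 10 = 10.
Step 4: No ties, so the exact null distribution of U (based on enumerating the C(9,4) = 126 equally likely rank assignments) gives the two-sided p-value.
Step 5: p-value = 1.000000; compare to alpha = 0.05. fail to reject H0.

U_X = 10, p = 1.000000, fail to reject H0 at alpha = 0.05.


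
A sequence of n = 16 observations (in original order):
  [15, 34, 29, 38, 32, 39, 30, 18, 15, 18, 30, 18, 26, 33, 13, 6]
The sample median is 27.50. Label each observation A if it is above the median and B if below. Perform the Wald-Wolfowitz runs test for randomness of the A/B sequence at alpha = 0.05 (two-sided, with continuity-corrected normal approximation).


Step 1: Compute median = 27.50; label A = above, B = below.
Labels in order: BAAAAAABBBABBABB  (n_A = 8, n_B = 8)
Step 2: Count runs R = 7.
Step 3: Under H0 (random ordering), E[R] = 2*n_A*n_B/(n_A+n_B) + 1 = 2*8*8/16 + 1 = 9.0000.
        Var[R] = 2*n_A*n_B*(2*n_A*n_B - n_A - n_B) / ((n_A+n_B)^2 * (n_A+n_B-1)) = 14336/3840 = 3.7333.
        SD[R] = 1.9322.
Step 4: Continuity-corrected z = (R + 0.5 - E[R]) / SD[R] = (7 + 0.5 - 9.0000) / 1.9322 = -0.7763.
Step 5: Two-sided p-value via normal approximation = 2*(1 - Phi(|z|)) = 0.437558.
Step 6: alpha = 0.05. fail to reject H0.

R = 7, z = -0.7763, p = 0.437558, fail to reject H0.


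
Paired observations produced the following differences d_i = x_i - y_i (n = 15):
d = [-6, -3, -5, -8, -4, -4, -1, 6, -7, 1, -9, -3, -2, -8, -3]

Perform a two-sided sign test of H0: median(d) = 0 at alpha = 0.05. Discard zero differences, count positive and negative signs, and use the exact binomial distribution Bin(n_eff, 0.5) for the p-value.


Step 1: Discard zero differences. Original n = 15; n_eff = number of nonzero differences = 15.
Nonzero differences (with sign): -6, -3, -5, -8, -4, -4, -1, +6, -7, +1, -9, -3, -2, -8, -3
Step 2: Count signs: positive = 2, negative = 13.
Step 3: Under H0: P(positive) = 0.5, so the number of positives S ~ Bin(15, 0.5).
Step 4: Two-sided exact p-value = sum of Bin(15,0.5) probabilities at or below the observed probability = 0.007385.
Step 5: alpha = 0.05. reject H0.

n_eff = 15, pos = 2, neg = 13, p = 0.007385, reject H0.


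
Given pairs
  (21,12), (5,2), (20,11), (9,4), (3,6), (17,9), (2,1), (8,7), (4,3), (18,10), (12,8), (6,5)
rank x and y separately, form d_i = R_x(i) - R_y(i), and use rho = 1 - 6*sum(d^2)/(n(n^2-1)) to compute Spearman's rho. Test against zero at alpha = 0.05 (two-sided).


Step 1: Rank x and y separately (midranks; no ties here).
rank(x): 21->12, 5->4, 20->11, 9->7, 3->2, 17->9, 2->1, 8->6, 4->3, 18->10, 12->8, 6->5
rank(y): 12->12, 2->2, 11->11, 4->4, 6->6, 9->9, 1->1, 7->7, 3->3, 10->10, 8->8, 5->5
Step 2: d_i = R_x(i) - R_y(i); compute d_i^2.
  (12-12)^2=0, (4-2)^2=4, (11-11)^2=0, (7-4)^2=9, (2-6)^2=16, (9-9)^2=0, (1-1)^2=0, (6-7)^2=1, (3-3)^2=0, (10-10)^2=0, (8-8)^2=0, (5-5)^2=0
sum(d^2) = 30.
Step 3: rho = 1 - 6*30 / (12*(12^2 - 1)) = 1 - 180/1716 = 0.895105.
Step 4: Under H0, t = rho * sqrt((n-2)/(1-rho^2)) = 6.3486 ~ t(10).
Step 5: Two-sided p-value from the t-distribution with 10 df = 0.000084.
Step 6: alpha = 0.05. reject H0.

rho = 0.8951, p = 0.000084, reject H0 at alpha = 0.05.


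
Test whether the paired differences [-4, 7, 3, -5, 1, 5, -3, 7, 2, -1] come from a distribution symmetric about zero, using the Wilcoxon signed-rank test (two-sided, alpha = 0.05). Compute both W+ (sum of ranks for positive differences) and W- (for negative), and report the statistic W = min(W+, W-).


Step 1: Drop any zero differences (none here) and take |d_i|.
|d| = [4, 7, 3, 5, 1, 5, 3, 7, 2, 1]
Step 2: Midrank |d_i| (ties get averaged ranks).
ranks: |4|->6, |7|->9.5, |3|->4.5, |5|->7.5, |1|->1.5, |5|->7.5, |3|->4.5, |7|->9.5, |2|->3, |1|->1.5
Step 3: Attach original signs; sum ranks with positive sign and with negative sign.
W+ = 9.5 + 4.5 + 1.5 + 7.5 + 9.5 + 3 = 35.5
W- = 6 + 7.5 + 4.5 + 1.5 = 19.5
(Check: W+ + W- = 55 should equal n(n+1)/2 = 55.)
Step 4: Test statistic W = min(W+, W-) = 19.5.
Step 5: Ties in |d|, so use the tie-corrected normal approximation.
        E[W] = n(n+1)/4 = 10*11/4 = 27.5.
        Tie groups: |d|=1 (t=2), |d|=3 (t=2), |d|=5 (t=2), |d|=7 (t=2); sum(t^3 - t) = 24.
        Var[W] = n(n+1)(2n+1)/24 - sum(t^3-t)/48 = 2310/24 - 24/48 = 95.75.
        z = (W - E[W]) / sqrt(Var[W]) = (19.5 - 27.5) / 9.7852 = -0.8176.
        Two-sided p = 2*Phi(z) = 0.413607.
Step 6: alpha = 0.05. fail to reject H0.

W+ = 35.5, W- = 19.5, W = min = 19.5, p = 0.413607, fail to reject H0.


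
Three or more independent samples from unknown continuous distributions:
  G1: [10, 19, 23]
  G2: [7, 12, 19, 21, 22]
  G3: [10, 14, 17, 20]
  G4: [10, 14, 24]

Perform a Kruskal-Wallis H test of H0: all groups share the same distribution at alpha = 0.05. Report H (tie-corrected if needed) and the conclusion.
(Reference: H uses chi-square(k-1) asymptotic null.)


Step 1: Combine all N = 15 observations and assign midranks.
sorted (value, group, rank): (7,G2,1), (10,G1,3), (10,G3,3), (10,G4,3), (12,G2,5), (14,G3,6.5), (14,G4,6.5), (17,G3,8), (19,G1,9.5), (19,G2,9.5), (20,G3,11), (21,G2,12), (22,G2,13), (23,G1,14), (24,G4,15)
Step 2: Sum ranks within each group.
R_1 = 26.5 (n_1 = 3)
R_2 = 40.5 (n_2 = 5)
R_3 = 28.5 (n_3 = 4)
R_4 = 24.5 (n_4 = 3)
Step 3: H = 12/(N(N+1)) * sum(R_i^2/n_i) - 3(N+1)
     = 12/(15*16) * (26.5^2/3 + 40.5^2/5 + 28.5^2/4 + 24.5^2/3) - 3*16
     = 0.050000 * 965.279 - 48
     = 0.263958.
Step 4: Ties present; correction factor C = 1 - 36/(15^3 - 15) = 0.989286. Corrected H = 0.263958 / 0.989286 = 0.266817.
Step 5: Under H0, H ~ chi^2(3); p-value = 0.966143.
Step 6: alpha = 0.05. fail to reject H0.

H = 0.2668, df = 3, p = 0.966143, fail to reject H0.


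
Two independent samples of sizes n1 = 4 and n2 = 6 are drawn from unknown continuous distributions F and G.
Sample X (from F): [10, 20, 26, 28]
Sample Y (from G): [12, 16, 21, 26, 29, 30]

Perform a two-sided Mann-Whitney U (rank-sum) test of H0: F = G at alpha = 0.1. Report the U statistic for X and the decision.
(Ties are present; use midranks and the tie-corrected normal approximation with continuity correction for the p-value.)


Step 1: Combine and sort all 10 observations; assign midranks.
sorted (value, group): (10,X), (12,Y), (16,Y), (20,X), (21,Y), (26,X), (26,Y), (28,X), (29,Y), (30,Y)
ranks: 10->1, 12->2, 16->3, 20->4, 21->5, 26->6.5, 26->6.5, 28->8, 29->9, 30->10
Step 2: Rank sum for X: R1 = 1 + 4 + 6.5 + 8 = 19.5.
Step 3: U_X = R1 - n1(n1+1)/2 = 19.5 - 4*5/2 = 19.5 - 10 = 9.5.
       U_Y = n1*n2 - U_X = 24 - 9.5 = 14.5.
Step 4: Ties are present, so use the tie-corrected normal approximation (with continuity correction) for the p-value.
Step 5: p-value = 0.668870; compare to alpha = 0.1. fail to reject H0.

U_X = 9.5, p = 0.668870, fail to reject H0 at alpha = 0.1.


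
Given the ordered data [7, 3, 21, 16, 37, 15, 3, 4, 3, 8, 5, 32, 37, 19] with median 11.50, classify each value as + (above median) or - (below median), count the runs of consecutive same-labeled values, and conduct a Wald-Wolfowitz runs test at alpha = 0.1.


Step 1: Compute median = 11.50; label A = above, B = below.
Labels in order: BBAAAABBBBBAAA  (n_A = 7, n_B = 7)
Step 2: Count runs R = 4.
Step 3: Under H0 (random ordering), E[R] = 2*n_A*n_B/(n_A+n_B) + 1 = 2*7*7/14 + 1 = 8.0000.
        Var[R] = 2*n_A*n_B*(2*n_A*n_B - n_A - n_B) / ((n_A+n_B)^2 * (n_A+n_B-1)) = 8232/2548 = 3.2308.
        SD[R] = 1.7974.
Step 4: Continuity-corrected z = (R + 0.5 - E[R]) / SD[R] = (4 + 0.5 - 8.0000) / 1.7974 = -1.9472.
Step 5: Two-sided p-value via normal approximation = 2*(1 - Phi(|z|)) = 0.051508.
Step 6: alpha = 0.1. reject H0.

R = 4, z = -1.9472, p = 0.051508, reject H0.


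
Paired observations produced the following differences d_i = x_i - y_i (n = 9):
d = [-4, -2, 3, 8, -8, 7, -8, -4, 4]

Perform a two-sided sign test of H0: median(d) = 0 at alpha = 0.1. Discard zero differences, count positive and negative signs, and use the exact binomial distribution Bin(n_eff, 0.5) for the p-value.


Step 1: Discard zero differences. Original n = 9; n_eff = number of nonzero differences = 9.
Nonzero differences (with sign): -4, -2, +3, +8, -8, +7, -8, -4, +4
Step 2: Count signs: positive = 4, negative = 5.
Step 3: Under H0: P(positive) = 0.5, so the number of positives S ~ Bin(9, 0.5).
Step 4: Two-sided exact p-value = sum of Bin(9,0.5) probabilities at or below the observed probability = 1.000000.
Step 5: alpha = 0.1. fail to reject H0.

n_eff = 9, pos = 4, neg = 5, p = 1.000000, fail to reject H0.


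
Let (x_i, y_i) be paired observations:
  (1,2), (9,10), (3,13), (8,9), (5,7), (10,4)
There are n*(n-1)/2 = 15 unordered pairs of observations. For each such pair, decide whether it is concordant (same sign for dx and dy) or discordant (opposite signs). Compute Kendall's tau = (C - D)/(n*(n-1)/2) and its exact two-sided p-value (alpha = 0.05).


Step 1: Enumerate the 15 unordered pairs (i,j) with i<j and classify each by sign(x_j-x_i) * sign(y_j-y_i).
  (1,2):dx=+8,dy=+8->C; (1,3):dx=+2,dy=+11->C; (1,4):dx=+7,dy=+7->C; (1,5):dx=+4,dy=+5->C
  (1,6):dx=+9,dy=+2->C; (2,3):dx=-6,dy=+3->D; (2,4):dx=-1,dy=-1->C; (2,5):dx=-4,dy=-3->C
  (2,6):dx=+1,dy=-6->D; (3,4):dx=+5,dy=-4->D; (3,5):dx=+2,dy=-6->D; (3,6):dx=+7,dy=-9->D
  (4,5):dx=-3,dy=-2->C; (4,6):dx=+2,dy=-5->D; (5,6):dx=+5,dy=-3->D
Step 2: C = 8, D = 7, total pairs = 15.
Step 3: tau = (C - D)/(n(n-1)/2) = (8 - 7)/15 = 0.066667.
Step 4: Exact two-sided p-value (enumerate n! = 720 permutations of y under H0): p = 1.000000.
Step 5: alpha = 0.05. fail to reject H0.

tau_b = 0.0667 (C=8, D=7), p = 1.000000, fail to reject H0.


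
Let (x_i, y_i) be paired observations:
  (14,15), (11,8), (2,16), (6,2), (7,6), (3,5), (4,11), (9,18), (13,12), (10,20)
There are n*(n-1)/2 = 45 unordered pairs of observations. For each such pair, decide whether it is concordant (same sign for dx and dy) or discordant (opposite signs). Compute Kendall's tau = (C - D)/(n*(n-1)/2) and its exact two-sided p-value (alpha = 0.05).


Step 1: Enumerate the 45 unordered pairs (i,j) with i<j and classify each by sign(x_j-x_i) * sign(y_j-y_i).
  (1,2):dx=-3,dy=-7->C; (1,3):dx=-12,dy=+1->D; (1,4):dx=-8,dy=-13->C; (1,5):dx=-7,dy=-9->C
  (1,6):dx=-11,dy=-10->C; (1,7):dx=-10,dy=-4->C; (1,8):dx=-5,dy=+3->D; (1,9):dx=-1,dy=-3->C
  (1,10):dx=-4,dy=+5->D; (2,3):dx=-9,dy=+8->D; (2,4):dx=-5,dy=-6->C; (2,5):dx=-4,dy=-2->C
  (2,6):dx=-8,dy=-3->C; (2,7):dx=-7,dy=+3->D; (2,8):dx=-2,dy=+10->D; (2,9):dx=+2,dy=+4->C
  (2,10):dx=-1,dy=+12->D; (3,4):dx=+4,dy=-14->D; (3,5):dx=+5,dy=-10->D; (3,6):dx=+1,dy=-11->D
  (3,7):dx=+2,dy=-5->D; (3,8):dx=+7,dy=+2->C; (3,9):dx=+11,dy=-4->D; (3,10):dx=+8,dy=+4->C
  (4,5):dx=+1,dy=+4->C; (4,6):dx=-3,dy=+3->D; (4,7):dx=-2,dy=+9->D; (4,8):dx=+3,dy=+16->C
  (4,9):dx=+7,dy=+10->C; (4,10):dx=+4,dy=+18->C; (5,6):dx=-4,dy=-1->C; (5,7):dx=-3,dy=+5->D
  (5,8):dx=+2,dy=+12->C; (5,9):dx=+6,dy=+6->C; (5,10):dx=+3,dy=+14->C; (6,7):dx=+1,dy=+6->C
  (6,8):dx=+6,dy=+13->C; (6,9):dx=+10,dy=+7->C; (6,10):dx=+7,dy=+15->C; (7,8):dx=+5,dy=+7->C
  (7,9):dx=+9,dy=+1->C; (7,10):dx=+6,dy=+9->C; (8,9):dx=+4,dy=-6->D; (8,10):dx=+1,dy=+2->C
  (9,10):dx=-3,dy=+8->D
Step 2: C = 28, D = 17, total pairs = 45.
Step 3: tau = (C - D)/(n(n-1)/2) = (28 - 17)/45 = 0.244444.
Step 4: Exact two-sided p-value (enumerate n! = 3628800 permutations of y under H0): p = 0.380720.
Step 5: alpha = 0.05. fail to reject H0.

tau_b = 0.2444 (C=28, D=17), p = 0.380720, fail to reject H0.


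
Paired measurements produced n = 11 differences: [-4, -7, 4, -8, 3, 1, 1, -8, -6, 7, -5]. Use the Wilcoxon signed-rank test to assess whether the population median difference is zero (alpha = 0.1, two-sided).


Step 1: Drop any zero differences (none here) and take |d_i|.
|d| = [4, 7, 4, 8, 3, 1, 1, 8, 6, 7, 5]
Step 2: Midrank |d_i| (ties get averaged ranks).
ranks: |4|->4.5, |7|->8.5, |4|->4.5, |8|->10.5, |3|->3, |1|->1.5, |1|->1.5, |8|->10.5, |6|->7, |7|->8.5, |5|->6
Step 3: Attach original signs; sum ranks with positive sign and with negative sign.
W+ = 4.5 + 3 + 1.5 + 1.5 + 8.5 = 19
W- = 4.5 + 8.5 + 10.5 + 10.5 + 7 + 6 = 47
(Check: W+ + W- = 66 should equal n(n+1)/2 = 66.)
Step 4: Test statistic W = min(W+, W-) = 19.
Step 5: Ties in |d|, so use the tie-corrected normal approximation.
        E[W] = n(n+1)/4 = 11*12/4 = 33.
        Tie groups: |d|=1 (t=2), |d|=4 (t=2), |d|=7 (t=2), |d|=8 (t=2); sum(t^3 - t) = 24.
        Var[W] = n(n+1)(2n+1)/24 - sum(t^3-t)/48 = 3036/24 - 24/48 = 126.
        z = (W - E[W]) / sqrt(Var[W]) = (19 - 33) / 11.2250 = -1.2472.
        Two-sided p = 2*Phi(z) = 0.212317.
Step 6: alpha = 0.1. fail to reject H0.

W+ = 19, W- = 47, W = min = 19, p = 0.212317, fail to reject H0.


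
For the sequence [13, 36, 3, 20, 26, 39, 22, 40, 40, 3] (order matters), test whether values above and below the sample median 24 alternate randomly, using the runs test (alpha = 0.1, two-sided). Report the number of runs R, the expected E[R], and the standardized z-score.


Step 1: Compute median = 24; label A = above, B = below.
Labels in order: BABBAABAAB  (n_A = 5, n_B = 5)
Step 2: Count runs R = 7.
Step 3: Under H0 (random ordering), E[R] = 2*n_A*n_B/(n_A+n_B) + 1 = 2*5*5/10 + 1 = 6.0000.
        Var[R] = 2*n_A*n_B*(2*n_A*n_B - n_A - n_B) / ((n_A+n_B)^2 * (n_A+n_B-1)) = 2000/900 = 2.2222.
        SD[R] = 1.4907.
Step 4: Continuity-corrected z = (R - 0.5 - E[R]) / SD[R] = (7 - 0.5 - 6.0000) / 1.4907 = 0.3354.
Step 5: Two-sided p-value via normal approximation = 2*(1 - Phi(|z|)) = 0.737316.
Step 6: alpha = 0.1. fail to reject H0.

R = 7, z = 0.3354, p = 0.737316, fail to reject H0.


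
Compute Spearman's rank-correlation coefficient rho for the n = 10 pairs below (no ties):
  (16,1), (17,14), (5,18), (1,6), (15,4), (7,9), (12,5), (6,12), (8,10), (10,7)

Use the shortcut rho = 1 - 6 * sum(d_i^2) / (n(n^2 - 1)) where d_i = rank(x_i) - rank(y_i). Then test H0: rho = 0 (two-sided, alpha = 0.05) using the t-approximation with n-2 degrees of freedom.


Step 1: Rank x and y separately (midranks; no ties here).
rank(x): 16->9, 17->10, 5->2, 1->1, 15->8, 7->4, 12->7, 6->3, 8->5, 10->6
rank(y): 1->1, 14->9, 18->10, 6->4, 4->2, 9->6, 5->3, 12->8, 10->7, 7->5
Step 2: d_i = R_x(i) - R_y(i); compute d_i^2.
  (9-1)^2=64, (10-9)^2=1, (2-10)^2=64, (1-4)^2=9, (8-2)^2=36, (4-6)^2=4, (7-3)^2=16, (3-8)^2=25, (5-7)^2=4, (6-5)^2=1
sum(d^2) = 224.
Step 3: rho = 1 - 6*224 / (10*(10^2 - 1)) = 1 - 1344/990 = -0.357576.
Step 4: Under H0, t = rho * sqrt((n-2)/(1-rho^2)) = -1.0830 ~ t(8).
Step 5: Two-sided p-value from the t-distribution with 8 df = 0.310376.
Step 6: alpha = 0.05. fail to reject H0.

rho = -0.3576, p = 0.310376, fail to reject H0 at alpha = 0.05.


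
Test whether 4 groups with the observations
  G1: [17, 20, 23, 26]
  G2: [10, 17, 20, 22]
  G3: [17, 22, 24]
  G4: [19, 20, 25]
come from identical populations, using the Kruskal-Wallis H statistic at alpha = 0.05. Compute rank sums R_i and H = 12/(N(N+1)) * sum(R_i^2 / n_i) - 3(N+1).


Step 1: Combine all N = 14 observations and assign midranks.
sorted (value, group, rank): (10,G2,1), (17,G1,3), (17,G2,3), (17,G3,3), (19,G4,5), (20,G1,7), (20,G2,7), (20,G4,7), (22,G2,9.5), (22,G3,9.5), (23,G1,11), (24,G3,12), (25,G4,13), (26,G1,14)
Step 2: Sum ranks within each group.
R_1 = 35 (n_1 = 4)
R_2 = 20.5 (n_2 = 4)
R_3 = 24.5 (n_3 = 3)
R_4 = 25 (n_4 = 3)
Step 3: H = 12/(N(N+1)) * sum(R_i^2/n_i) - 3(N+1)
     = 12/(14*15) * (35^2/4 + 20.5^2/4 + 24.5^2/3 + 25^2/3) - 3*15
     = 0.057143 * 819.729 - 45
     = 1.841667.
Step 4: Ties present; correction factor C = 1 - 54/(14^3 - 14) = 0.980220. Corrected H = 1.841667 / 0.980220 = 1.878830.
Step 5: Under H0, H ~ chi^2(3); p-value = 0.597933.
Step 6: alpha = 0.05. fail to reject H0.

H = 1.8788, df = 3, p = 0.597933, fail to reject H0.


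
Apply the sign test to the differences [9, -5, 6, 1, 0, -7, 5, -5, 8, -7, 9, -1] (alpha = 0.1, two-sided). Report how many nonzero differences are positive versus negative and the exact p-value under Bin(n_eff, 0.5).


Step 1: Discard zero differences. Original n = 12; n_eff = number of nonzero differences = 11.
Nonzero differences (with sign): +9, -5, +6, +1, -7, +5, -5, +8, -7, +9, -1
Step 2: Count signs: positive = 6, negative = 5.
Step 3: Under H0: P(positive) = 0.5, so the number of positives S ~ Bin(11, 0.5).
Step 4: Two-sided exact p-value = sum of Bin(11,0.5) probabilities at or below the observed probability = 1.000000.
Step 5: alpha = 0.1. fail to reject H0.

n_eff = 11, pos = 6, neg = 5, p = 1.000000, fail to reject H0.


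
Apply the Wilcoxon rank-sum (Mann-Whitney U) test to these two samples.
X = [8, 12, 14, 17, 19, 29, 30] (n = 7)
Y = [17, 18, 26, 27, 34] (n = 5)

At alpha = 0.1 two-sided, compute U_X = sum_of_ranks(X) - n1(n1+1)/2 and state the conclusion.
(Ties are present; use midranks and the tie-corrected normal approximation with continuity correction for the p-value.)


Step 1: Combine and sort all 12 observations; assign midranks.
sorted (value, group): (8,X), (12,X), (14,X), (17,X), (17,Y), (18,Y), (19,X), (26,Y), (27,Y), (29,X), (30,X), (34,Y)
ranks: 8->1, 12->2, 14->3, 17->4.5, 17->4.5, 18->6, 19->7, 26->8, 27->9, 29->10, 30->11, 34->12
Step 2: Rank sum for X: R1 = 1 + 2 + 3 + 4.5 + 7 + 10 + 11 = 38.5.
Step 3: U_X = R1 - n1(n1+1)/2 = 38.5 - 7*8/2 = 38.5 - 28 = 10.5.
       U_Y = n1*n2 - U_X = 35 - 10.5 = 24.5.
Step 4: Ties are present, so use the tie-corrected normal approximation (with continuity correction) for the p-value.
Step 5: p-value = 0.290307; compare to alpha = 0.1. fail to reject H0.

U_X = 10.5, p = 0.290307, fail to reject H0 at alpha = 0.1.


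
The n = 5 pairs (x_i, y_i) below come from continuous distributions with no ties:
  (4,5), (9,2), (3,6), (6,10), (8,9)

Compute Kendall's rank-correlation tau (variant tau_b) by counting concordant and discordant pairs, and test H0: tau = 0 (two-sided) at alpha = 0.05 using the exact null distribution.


Step 1: Enumerate the 10 unordered pairs (i,j) with i<j and classify each by sign(x_j-x_i) * sign(y_j-y_i).
  (1,2):dx=+5,dy=-3->D; (1,3):dx=-1,dy=+1->D; (1,4):dx=+2,dy=+5->C; (1,5):dx=+4,dy=+4->C
  (2,3):dx=-6,dy=+4->D; (2,4):dx=-3,dy=+8->D; (2,5):dx=-1,dy=+7->D; (3,4):dx=+3,dy=+4->C
  (3,5):dx=+5,dy=+3->C; (4,5):dx=+2,dy=-1->D
Step 2: C = 4, D = 6, total pairs = 10.
Step 3: tau = (C - D)/(n(n-1)/2) = (4 - 6)/10 = -0.200000.
Step 4: Exact two-sided p-value (enumerate n! = 120 permutations of y under H0): p = 0.816667.
Step 5: alpha = 0.05. fail to reject H0.

tau_b = -0.2000 (C=4, D=6), p = 0.816667, fail to reject H0.


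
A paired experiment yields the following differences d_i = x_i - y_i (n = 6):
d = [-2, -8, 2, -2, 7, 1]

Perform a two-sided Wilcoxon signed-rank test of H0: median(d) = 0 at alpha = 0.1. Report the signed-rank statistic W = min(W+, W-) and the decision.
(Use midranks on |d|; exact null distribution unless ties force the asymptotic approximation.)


Step 1: Drop any zero differences (none here) and take |d_i|.
|d| = [2, 8, 2, 2, 7, 1]
Step 2: Midrank |d_i| (ties get averaged ranks).
ranks: |2|->3, |8|->6, |2|->3, |2|->3, |7|->5, |1|->1
Step 3: Attach original signs; sum ranks with positive sign and with negative sign.
W+ = 3 + 5 + 1 = 9
W- = 3 + 6 + 3 = 12
(Check: W+ + W- = 21 should equal n(n+1)/2 = 21.)
Step 4: Test statistic W = min(W+, W-) = 9.
Step 5: Ties in |d|, so use the tie-corrected normal approximation.
        E[W] = n(n+1)/4 = 6*7/4 = 10.5.
        Tie groups: |d|=2 (t=3); sum(t^3 - t) = 24.
        Var[W] = n(n+1)(2n+1)/24 - sum(t^3-t)/48 = 546/24 - 24/48 = 22.25.
        z = (W - E[W]) / sqrt(Var[W]) = (9 - 10.5) / 4.7170 = -0.3180.
        Two-sided p = 2*Phi(z) = 0.750485.
Step 6: alpha = 0.1. fail to reject H0.

W+ = 9, W- = 12, W = min = 9, p = 0.750485, fail to reject H0.
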